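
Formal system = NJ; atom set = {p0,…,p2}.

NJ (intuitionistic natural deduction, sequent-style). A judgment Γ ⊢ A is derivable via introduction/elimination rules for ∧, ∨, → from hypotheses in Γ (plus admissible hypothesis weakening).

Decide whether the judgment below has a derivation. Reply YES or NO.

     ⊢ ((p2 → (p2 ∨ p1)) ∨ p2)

Derivation (root first):
[∨I₁]  ⊢ ((p2 → (p2 ∨ p1)) ∨ p2)
  [→I]  ⊢ (p2 → (p2 ∨ p1))
    [∨I₁] p2 ⊢ (p2 ∨ p1)
      [Ax] p2 ⊢ p2

Result: YES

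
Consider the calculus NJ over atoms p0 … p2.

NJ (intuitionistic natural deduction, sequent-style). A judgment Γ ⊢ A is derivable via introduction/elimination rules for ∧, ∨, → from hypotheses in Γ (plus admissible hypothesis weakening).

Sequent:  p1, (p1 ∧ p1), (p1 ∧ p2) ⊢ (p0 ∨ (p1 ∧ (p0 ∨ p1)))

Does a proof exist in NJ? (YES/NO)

Derivation (root first):
[∨I₂] p1, (p1 ∧ p1), (p1 ∧ p2) ⊢ (p0 ∨ (p1 ∧ (p0 ∨ p1)))
  [∧I] p1, (p1 ∧ p1), (p1 ∧ p2) ⊢ (p1 ∧ (p0 ∨ p1))
    [Wk] p1, (p1 ∧ p2) ⊢ p1
      [Ax] p1 ⊢ p1
    [Wk] p1, (p1 ∧ p1) ⊢ (p0 ∨ p1)
      [∨I₂] p1 ⊢ (p0 ∨ p1)
        [Ax] p1 ⊢ p1

Result: YES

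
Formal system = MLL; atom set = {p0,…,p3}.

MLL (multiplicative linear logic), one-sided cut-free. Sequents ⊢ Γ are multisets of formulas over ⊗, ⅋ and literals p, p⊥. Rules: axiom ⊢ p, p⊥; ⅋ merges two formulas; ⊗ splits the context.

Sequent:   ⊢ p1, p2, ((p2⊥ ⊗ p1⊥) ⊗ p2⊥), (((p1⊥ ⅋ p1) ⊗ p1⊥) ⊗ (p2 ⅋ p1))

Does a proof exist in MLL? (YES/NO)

Derivation (root first):
[⊗]  ⊢ p1, p2, ((p2⊥ ⊗ p1⊥) ⊗ p2⊥), (((p1⊥ ⅋ p1) ⊗ p1⊥) ⊗ (p2 ⅋ p1))
  [⊗]  ⊢ p1, ((p1⊥ ⅋ p1) ⊗ p1⊥)
    [⅋]  ⊢ (p1⊥ ⅋ p1)
      [Ax]  ⊢ p1, p1⊥
    [Ax]  ⊢ p1, p1⊥
  [⅋]  ⊢ p2, ((p2⊥ ⊗ p1⊥) ⊗ p2⊥), (p2 ⅋ p1)
    [⊗]  ⊢ p2, p1, p2, ((p2⊥ ⊗ p1⊥) ⊗ p2⊥)
      [⊗]  ⊢ p2, p1, (p2⊥ ⊗ p1⊥)
        [Ax]  ⊢ p2, p2⊥
        [Ax]  ⊢ p1, p1⊥
      [Ax]  ⊢ p2, p2⊥

Result: YES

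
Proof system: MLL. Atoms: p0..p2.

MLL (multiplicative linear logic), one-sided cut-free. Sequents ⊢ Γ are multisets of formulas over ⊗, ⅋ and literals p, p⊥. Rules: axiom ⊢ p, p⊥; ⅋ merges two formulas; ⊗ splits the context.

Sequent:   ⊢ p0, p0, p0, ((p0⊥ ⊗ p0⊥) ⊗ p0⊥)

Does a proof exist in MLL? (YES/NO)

Derivation trace:
[⊗]  ⊢ p0, p0, p0, ((p0⊥ ⊗ p0⊥) ⊗ p0⊥)
  [⊗]  ⊢ p0, p0, (p0⊥ ⊗ p0⊥)
    [Ax]  ⊢ p0, p0⊥
    [Ax]  ⊢ p0, p0⊥
  [Ax]  ⊢ p0, p0⊥

Result: YES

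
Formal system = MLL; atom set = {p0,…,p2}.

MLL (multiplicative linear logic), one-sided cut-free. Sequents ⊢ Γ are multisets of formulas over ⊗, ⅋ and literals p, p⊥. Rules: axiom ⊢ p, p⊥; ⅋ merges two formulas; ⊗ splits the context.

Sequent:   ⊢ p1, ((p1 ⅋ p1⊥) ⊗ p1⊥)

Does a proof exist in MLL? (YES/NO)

Derivation trace:
[⊗]  ⊢ p1, ((p1 ⅋ p1⊥) ⊗ p1⊥)
  [⅋]  ⊢ (p1 ⅋ p1⊥)
    [Ax]  ⊢ p1, p1⊥
  [Ax]  ⊢ p1, p1⊥

Result: YES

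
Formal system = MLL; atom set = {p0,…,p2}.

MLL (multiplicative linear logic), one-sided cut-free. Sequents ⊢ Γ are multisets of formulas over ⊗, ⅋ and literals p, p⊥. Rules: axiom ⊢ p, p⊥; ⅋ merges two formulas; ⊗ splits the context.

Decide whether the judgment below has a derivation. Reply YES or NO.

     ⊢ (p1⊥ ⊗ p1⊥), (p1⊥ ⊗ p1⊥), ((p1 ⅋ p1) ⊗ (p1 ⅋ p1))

Proof tree:
[⊗]  ⊢ (p1⊥ ⊗ p1⊥), (p1⊥ ⊗ p1⊥), ((p1 ⅋ p1) ⊗ (p1 ⅋ p1))
  [⅋]  ⊢ (p1⊥ ⊗ p1⊥), (p1 ⅋ p1)
    [⊗]  ⊢ p1, p1, (p1⊥ ⊗ p1⊥)
      [Ax]  ⊢ p1, p1⊥
      [Ax]  ⊢ p1, p1⊥
  [⅋]  ⊢ (p1⊥ ⊗ p1⊥), (p1 ⅋ p1)
    [⊗]  ⊢ p1, p1, (p1⊥ ⊗ p1⊥)
      [Ax]  ⊢ p1, p1⊥
      [Ax]  ⊢ p1, p1⊥

Result: YES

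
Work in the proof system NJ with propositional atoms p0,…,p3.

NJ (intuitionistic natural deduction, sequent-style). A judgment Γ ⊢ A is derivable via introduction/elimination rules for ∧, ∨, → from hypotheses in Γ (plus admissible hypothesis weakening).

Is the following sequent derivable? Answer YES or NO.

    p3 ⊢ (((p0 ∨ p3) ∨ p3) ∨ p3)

Derivation (root first):
[∨I₁] p3 ⊢ (((p0 ∨ p3) ∨ p3) ∨ p3)
  [∨I₁] p3 ⊢ ((p0 ∨ p3) ∨ p3)
    [∨I₂] p3 ⊢ (p0 ∨ p3)
      [Ax] p3 ⊢ p3

Result: YES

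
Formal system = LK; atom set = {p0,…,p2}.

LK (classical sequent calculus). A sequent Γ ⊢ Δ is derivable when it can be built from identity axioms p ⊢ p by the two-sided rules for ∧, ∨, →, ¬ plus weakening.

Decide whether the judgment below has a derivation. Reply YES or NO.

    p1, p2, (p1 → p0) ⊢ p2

Derivation trace:
[→L] p1, p2, (p1 → p0) ⊢ p2
  [Ax] p1 ⊢ p1
  [WL] p2, p0 ⊢ p2
    [Ax] p2 ⊢ p2

Result: YES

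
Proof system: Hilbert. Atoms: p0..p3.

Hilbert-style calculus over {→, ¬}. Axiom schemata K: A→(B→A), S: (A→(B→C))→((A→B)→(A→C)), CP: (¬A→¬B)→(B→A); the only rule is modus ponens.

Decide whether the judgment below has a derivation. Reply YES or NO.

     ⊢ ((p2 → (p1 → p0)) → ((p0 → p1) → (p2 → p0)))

Truth-table refutation:
  v=0000: Γ:[] Δ:[((p2 → (p1 → p0)) → ((p0 → p1) → (p2 → p0)))=T] refutes=False
  v=0001: Γ:[] Δ:[((p2 → (p1 → p0)) → ((p0 → p1) → (p2 → p0)))=T] refutes=False
  v=0010: Γ:[] Δ:[((p2 → (p1 → p0)) → ((p0 → p1) → (p2 → p0)))=F] refutes=True  ← countermodel

Result: NO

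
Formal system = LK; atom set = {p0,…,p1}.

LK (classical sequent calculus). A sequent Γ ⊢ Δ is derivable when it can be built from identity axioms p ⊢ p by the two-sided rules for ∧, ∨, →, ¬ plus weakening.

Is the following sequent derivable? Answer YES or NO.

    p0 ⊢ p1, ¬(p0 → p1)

Derivation trace:
[¬R] p0 ⊢ p1, ¬(p0 → p1)
  [→L] p0, (p0 → p1) ⊢ p1
    [Ax] p0 ⊢ p0
    [Ax] p1 ⊢ p1

Result: YES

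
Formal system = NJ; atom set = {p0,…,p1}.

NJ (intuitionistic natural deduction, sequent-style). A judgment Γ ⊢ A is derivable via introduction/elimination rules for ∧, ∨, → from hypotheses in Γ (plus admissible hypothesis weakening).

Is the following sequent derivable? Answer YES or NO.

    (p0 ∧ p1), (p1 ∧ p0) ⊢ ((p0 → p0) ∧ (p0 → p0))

Derivation (root first):
[∧I] (p0 ∧ p1), (p1 ∧ p0) ⊢ ((p0 → p0) ∧ (p0 → p0))
  [→I]  ⊢ (p0 → p0)
    [Ax] p0 ⊢ p0
  [Wk] (p1 ∧ p0), (p0 ∧ p1) ⊢ (p0 → p0)
    [Wk] (p1 ∧ p0) ⊢ (p0 → p0)
      [→I]  ⊢ (p0 → p0)
        [Ax] p0 ⊢ p0

Result: YES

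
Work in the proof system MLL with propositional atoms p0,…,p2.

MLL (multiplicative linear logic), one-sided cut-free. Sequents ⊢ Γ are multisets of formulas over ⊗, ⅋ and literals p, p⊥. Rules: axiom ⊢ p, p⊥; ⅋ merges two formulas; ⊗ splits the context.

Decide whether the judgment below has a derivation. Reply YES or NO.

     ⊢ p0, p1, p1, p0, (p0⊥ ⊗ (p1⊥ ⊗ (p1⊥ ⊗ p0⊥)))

Derivation trace:
[⊗]  ⊢ p0, p1, p1, p0, (p0⊥ ⊗ (p1⊥ ⊗ (p1⊥ ⊗ p0⊥)))
  [Ax]  ⊢ p0, p0⊥
  [⊗]  ⊢ p1, p1, p0, (p1⊥ ⊗ (p1⊥ ⊗ p0⊥))
    [Ax]  ⊢ p1, p1⊥
    [⊗]  ⊢ p1, p0, (p1⊥ ⊗ p0⊥)
      [Ax]  ⊢ p1, p1⊥
      [Ax]  ⊢ p0, p0⊥

Result: YES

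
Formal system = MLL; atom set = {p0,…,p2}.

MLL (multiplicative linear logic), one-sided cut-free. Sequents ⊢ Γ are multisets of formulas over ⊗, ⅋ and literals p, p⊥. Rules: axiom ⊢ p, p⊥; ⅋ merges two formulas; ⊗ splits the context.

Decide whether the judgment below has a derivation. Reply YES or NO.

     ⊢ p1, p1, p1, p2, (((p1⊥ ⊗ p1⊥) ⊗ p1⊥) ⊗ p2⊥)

Derivation (root first):
[⊗]  ⊢ p1, p1, p1, p2, (((p1⊥ ⊗ p1⊥) ⊗ p1⊥) ⊗ p2⊥)
  [⊗]  ⊢ p1, p1, p1, ((p1⊥ ⊗ p1⊥) ⊗ p1⊥)
    [⊗]  ⊢ p1, p1, (p1⊥ ⊗ p1⊥)
      [Ax]  ⊢ p1, p1⊥
      [Ax]  ⊢ p1, p1⊥
    [Ax]  ⊢ p1, p1⊥
  [Ax]  ⊢ p2, p2⊥

Result: YES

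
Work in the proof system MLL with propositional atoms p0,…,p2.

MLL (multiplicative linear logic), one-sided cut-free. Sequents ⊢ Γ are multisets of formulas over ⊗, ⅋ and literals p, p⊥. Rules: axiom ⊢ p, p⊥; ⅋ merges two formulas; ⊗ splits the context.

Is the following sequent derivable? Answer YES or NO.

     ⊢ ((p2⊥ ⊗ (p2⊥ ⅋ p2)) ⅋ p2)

Proof tree:
[⅋]  ⊢ ((p2⊥ ⊗ (p2⊥ ⅋ p2)) ⅋ p2)
  [⊗]  ⊢ p2, (p2⊥ ⊗ (p2⊥ ⅋ p2))
    [Ax]  ⊢ p2, p2⊥
    [⅋]  ⊢ (p2⊥ ⅋ p2)
      [Ax]  ⊢ p2, p2⊥

Result: YES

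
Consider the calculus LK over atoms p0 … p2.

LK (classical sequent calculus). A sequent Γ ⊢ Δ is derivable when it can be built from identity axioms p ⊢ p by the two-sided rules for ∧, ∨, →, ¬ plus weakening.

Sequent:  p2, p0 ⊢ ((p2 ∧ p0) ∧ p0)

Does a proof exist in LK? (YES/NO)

Derivation trace:
[∧R] p2, p0 ⊢ ((p2 ∧ p0) ∧ p0)
  [∧R] p2, p0 ⊢ (p2 ∧ p0)
    [Ax] p2 ⊢ p2
    [Ax] p0 ⊢ p0
  [Ax] p0 ⊢ p0

Result: YES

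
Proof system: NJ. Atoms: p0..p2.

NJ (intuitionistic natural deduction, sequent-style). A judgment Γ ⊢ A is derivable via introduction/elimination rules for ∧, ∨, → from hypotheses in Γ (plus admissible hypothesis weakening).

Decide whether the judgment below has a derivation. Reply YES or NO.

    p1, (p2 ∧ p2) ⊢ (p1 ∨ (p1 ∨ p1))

Proof tree:
[∨I₂] p1, (p2 ∧ p2) ⊢ (p1 ∨ (p1 ∨ p1))
  [Wk] p1, (p2 ∧ p2) ⊢ (p1 ∨ p1)
    [∨I₁] p1 ⊢ (p1 ∨ p1)
      [Ax] p1 ⊢ p1

Result: YES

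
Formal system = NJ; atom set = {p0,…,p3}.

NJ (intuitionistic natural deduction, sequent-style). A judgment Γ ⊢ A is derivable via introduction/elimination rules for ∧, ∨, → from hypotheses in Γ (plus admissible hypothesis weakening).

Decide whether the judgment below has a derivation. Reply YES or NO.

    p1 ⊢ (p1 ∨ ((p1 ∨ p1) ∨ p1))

Derivation trace:
[∨I₂] p1 ⊢ (p1 ∨ ((p1 ∨ p1) ∨ p1))
  [∨I₁] p1 ⊢ ((p1 ∨ p1) ∨ p1)
    [∨I₂] p1 ⊢ (p1 ∨ p1)
      [Ax] p1 ⊢ p1

Result: YES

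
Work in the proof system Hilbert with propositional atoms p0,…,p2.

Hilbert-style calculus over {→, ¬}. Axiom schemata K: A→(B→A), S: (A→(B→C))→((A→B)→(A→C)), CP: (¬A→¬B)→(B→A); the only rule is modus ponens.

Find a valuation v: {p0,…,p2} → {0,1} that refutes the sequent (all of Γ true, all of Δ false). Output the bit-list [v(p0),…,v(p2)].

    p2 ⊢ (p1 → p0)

Enumerate valuations to refute Γ ⊢ Δ:
  v=000: Γ:[p2=F] Δ:[(p1 → p0)=T] refutes=False
  v=001: Γ:[p2=T] Δ:[(p1 → p0)=T] refutes=False
  v=010: Γ:[p2=F] Δ:[(p1 → p0)=F] refutes=False
  v=011: Γ:[p2=T] Δ:[(p1 → p0)=F] refutes=True  ← countermodel

Result: [0, 1, 1]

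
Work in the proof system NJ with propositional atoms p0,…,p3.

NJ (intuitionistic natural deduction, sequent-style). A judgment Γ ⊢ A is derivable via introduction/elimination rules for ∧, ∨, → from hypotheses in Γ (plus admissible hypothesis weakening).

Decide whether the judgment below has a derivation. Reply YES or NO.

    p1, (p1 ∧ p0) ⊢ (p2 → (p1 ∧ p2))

Proof tree:
[→I] p1, (p1 ∧ p0) ⊢ (p2 → (p1 ∧ p2))
  [∧I] p1, p2, (p1 ∧ p0) ⊢ (p1 ∧ p2)
    [Wk] p1, (p1 ∧ p0) ⊢ p1
      [Ax] p1 ⊢ p1
    [Ax] p2 ⊢ p2

Result: YES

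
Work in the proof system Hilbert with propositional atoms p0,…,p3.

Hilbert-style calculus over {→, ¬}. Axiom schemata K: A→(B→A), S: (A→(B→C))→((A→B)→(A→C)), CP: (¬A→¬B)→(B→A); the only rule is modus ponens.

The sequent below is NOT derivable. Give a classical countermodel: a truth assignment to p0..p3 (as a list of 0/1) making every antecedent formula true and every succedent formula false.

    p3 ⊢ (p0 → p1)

Search for a countermodel by truth-table:
  v=0000: Γ:[p3=F] Δ:[(p0 → p1)=T] refutes=False
  v=0001: Γ:[p3=T] Δ:[(p0 → p1)=T] refutes=False
  v=0010: Γ:[p3=F] Δ:[(p0 → p1)=T] refutes=False
  v=0011: Γ:[p3=T] Δ:[(p0 → p1)=T] refutes=False
  v=0100: Γ:[p3=F] Δ:[(p0 → p1)=T] refutes=False
  v=0101: Γ:[p3=T] Δ:[(p0 → p1)=T] refutes=False
  v=0110: Γ:[p3=F] Δ:[(p0 → p1)=T] refutes=False
  v=0111: Γ:[p3=T] Δ:[(p0 → p1)=T] refutes=False
  v=1000: Γ:[p3=F] Δ:[(p0 → p1)=F] refutes=False
  v=1001: Γ:[p3=T] Δ:[(p0 → p1)=F] refutes=True  ← countermodel

Result: [1, 0, 0, 1]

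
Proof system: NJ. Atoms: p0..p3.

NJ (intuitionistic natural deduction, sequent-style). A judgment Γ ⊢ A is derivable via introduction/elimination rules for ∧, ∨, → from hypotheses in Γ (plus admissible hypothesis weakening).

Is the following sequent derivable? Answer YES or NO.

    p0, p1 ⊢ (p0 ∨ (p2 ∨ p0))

Proof tree:
[∨I₂] p0, p1 ⊢ (p0 ∨ (p2 ∨ p0))
  [∨I₂] p0, p1 ⊢ (p2 ∨ p0)
    [Wk] p0, p1 ⊢ p0
      [Ax] p0 ⊢ p0

Result: YES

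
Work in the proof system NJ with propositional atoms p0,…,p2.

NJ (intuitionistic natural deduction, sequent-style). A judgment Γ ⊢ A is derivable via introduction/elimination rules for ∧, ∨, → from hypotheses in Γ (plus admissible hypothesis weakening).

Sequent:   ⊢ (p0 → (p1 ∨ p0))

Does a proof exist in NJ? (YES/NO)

Derivation (root first):
[→I]  ⊢ (p0 → (p1 ∨ p0))
  [∨I₂] p0 ⊢ (p1 ∨ p0)
    [Ax] p0 ⊢ p0

Result: YES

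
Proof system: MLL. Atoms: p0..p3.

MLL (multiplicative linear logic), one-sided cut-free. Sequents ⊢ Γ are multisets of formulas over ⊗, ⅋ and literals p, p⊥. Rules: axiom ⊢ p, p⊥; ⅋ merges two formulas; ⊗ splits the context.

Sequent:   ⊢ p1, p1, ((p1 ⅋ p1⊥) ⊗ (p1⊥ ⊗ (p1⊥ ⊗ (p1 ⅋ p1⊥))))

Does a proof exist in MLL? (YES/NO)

Derivation (root first):
[⊗]  ⊢ p1, p1, ((p1 ⅋ p1⊥) ⊗ (p1⊥ ⊗ (p1⊥ ⊗ (p1 ⅋ p1⊥))))
  [⅋]  ⊢ (p1 ⅋ p1⊥)
    [Ax]  ⊢ p1, p1⊥
  [⊗]  ⊢ p1, p1, (p1⊥ ⊗ (p1⊥ ⊗ (p1 ⅋ p1⊥)))
    [Ax]  ⊢ p1, p1⊥
    [⊗]  ⊢ p1, (p1⊥ ⊗ (p1 ⅋ p1⊥))
      [Ax]  ⊢ p1, p1⊥
      [⅋]  ⊢ (p1 ⅋ p1⊥)
        [Ax]  ⊢ p1, p1⊥

Result: YES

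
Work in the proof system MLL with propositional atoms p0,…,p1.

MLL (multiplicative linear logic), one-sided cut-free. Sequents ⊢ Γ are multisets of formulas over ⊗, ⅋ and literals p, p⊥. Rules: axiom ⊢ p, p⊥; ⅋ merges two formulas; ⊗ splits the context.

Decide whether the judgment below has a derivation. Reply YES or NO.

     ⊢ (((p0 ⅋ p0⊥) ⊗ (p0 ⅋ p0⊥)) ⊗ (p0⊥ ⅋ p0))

Derivation trace:
[⊗]  ⊢ (((p0 ⅋ p0⊥) ⊗ (p0 ⅋ p0⊥)) ⊗ (p0⊥ ⅋ p0))
  [⊗]  ⊢ ((p0 ⅋ p0⊥) ⊗ (p0 ⅋ p0⊥))
    [⅋]  ⊢ (p0 ⅋ p0⊥)
      [Ax]  ⊢ p0, p0⊥
    [⅋]  ⊢ (p0 ⅋ p0⊥)
      [Ax]  ⊢ p0, p0⊥
  [⅋]  ⊢ (p0⊥ ⅋ p0)
    [Ax]  ⊢ p0, p0⊥

Result: YES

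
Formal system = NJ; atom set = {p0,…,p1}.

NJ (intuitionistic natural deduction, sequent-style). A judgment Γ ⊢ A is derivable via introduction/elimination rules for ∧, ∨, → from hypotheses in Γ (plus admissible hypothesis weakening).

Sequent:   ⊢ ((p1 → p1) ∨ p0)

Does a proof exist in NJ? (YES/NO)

Proof tree:
[∨I₁]  ⊢ ((p1 → p1) ∨ p0)
  [→I]  ⊢ (p1 → p1)
    [Ax] p1 ⊢ p1

Result: YES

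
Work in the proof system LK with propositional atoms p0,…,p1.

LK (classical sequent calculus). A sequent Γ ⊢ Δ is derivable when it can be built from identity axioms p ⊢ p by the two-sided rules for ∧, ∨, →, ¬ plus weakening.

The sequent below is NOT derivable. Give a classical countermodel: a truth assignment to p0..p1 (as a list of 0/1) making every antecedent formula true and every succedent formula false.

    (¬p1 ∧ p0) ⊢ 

Enumerate valuations to refute Γ ⊢ Δ:
  v=00: Γ:[(¬p1 ∧ p0)=F] Δ:[] refutes=False
  v=01: Γ:[(¬p1 ∧ p0)=F] Δ:[] refutes=False
  v=10: Γ:[(¬p1 ∧ p0)=T] Δ:[] refutes=True  ← countermodel

Result: [1, 0]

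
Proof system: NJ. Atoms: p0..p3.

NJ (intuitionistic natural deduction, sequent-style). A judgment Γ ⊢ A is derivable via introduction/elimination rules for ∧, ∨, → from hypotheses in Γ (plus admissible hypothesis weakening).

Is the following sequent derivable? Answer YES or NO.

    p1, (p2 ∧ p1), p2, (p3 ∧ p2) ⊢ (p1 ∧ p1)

Proof tree:
[Wk] p1, (p2 ∧ p1), p2, (p3 ∧ p2) ⊢ (p1 ∧ p1)
  [Wk] p1, (p2 ∧ p1), p2 ⊢ (p1 ∧ p1)
    [∧I] p1, (p2 ∧ p1) ⊢ (p1 ∧ p1)
      [Ax] p1 ⊢ p1
      [Wk] p1, (p2 ∧ p1) ⊢ p1
        [Ax] p1 ⊢ p1

Result: YES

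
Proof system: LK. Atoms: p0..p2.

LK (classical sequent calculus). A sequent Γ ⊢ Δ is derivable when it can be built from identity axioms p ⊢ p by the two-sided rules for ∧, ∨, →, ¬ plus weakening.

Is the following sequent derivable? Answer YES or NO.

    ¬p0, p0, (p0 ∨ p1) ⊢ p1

Derivation (root first):
[∨L] ¬p0, p0, (p0 ∨ p1) ⊢ p1
  [WL] p0, ¬p0, p0 ⊢ 
    [¬L] p0, ¬p0 ⊢ 
      [Ax] p0 ⊢ p0
  [WR] p1 ⊢ p1, p1
    [Ax] p1 ⊢ p1

Result: YES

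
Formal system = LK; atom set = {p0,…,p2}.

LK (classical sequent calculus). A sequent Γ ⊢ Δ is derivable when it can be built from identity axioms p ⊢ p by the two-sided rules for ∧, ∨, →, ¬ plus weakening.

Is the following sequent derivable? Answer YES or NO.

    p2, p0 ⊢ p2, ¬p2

Proof tree:
[¬R] p2, p0 ⊢ p2, ¬p2
  [WL] p2, p2, p0 ⊢ p2
    [WL] p2, p2 ⊢ p2
      [Ax] p2 ⊢ p2

Result: YES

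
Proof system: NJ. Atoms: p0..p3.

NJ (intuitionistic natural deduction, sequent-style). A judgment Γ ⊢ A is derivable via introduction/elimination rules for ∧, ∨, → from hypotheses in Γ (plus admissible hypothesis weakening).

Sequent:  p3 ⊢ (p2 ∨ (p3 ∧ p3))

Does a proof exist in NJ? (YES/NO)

Derivation (root first):
[∨I₂] p3 ⊢ (p2 ∨ (p3 ∧ p3))
  [∧I] p3 ⊢ (p3 ∧ p3)
    [Ax] p3 ⊢ p3
    [Ax] p3 ⊢ p3

Result: YES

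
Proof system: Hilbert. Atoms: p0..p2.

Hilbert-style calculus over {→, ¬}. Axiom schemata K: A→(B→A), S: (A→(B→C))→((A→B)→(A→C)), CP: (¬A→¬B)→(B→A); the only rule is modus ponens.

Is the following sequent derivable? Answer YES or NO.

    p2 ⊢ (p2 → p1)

Enumerate valuations to refute Γ ⊢ Δ:
  v=000: Γ:[p2=F] Δ:[(p2 → p1)=T] refutes=False
  v=001: Γ:[p2=T] Δ:[(p2 → p1)=F] refutes=True  ← countermodel

Result: NO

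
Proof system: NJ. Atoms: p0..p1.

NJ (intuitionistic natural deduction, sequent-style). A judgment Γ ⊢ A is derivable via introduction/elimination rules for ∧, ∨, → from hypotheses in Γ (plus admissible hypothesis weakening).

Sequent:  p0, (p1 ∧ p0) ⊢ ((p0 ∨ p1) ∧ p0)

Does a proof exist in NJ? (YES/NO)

Derivation trace:
[Wk] p0, (p1 ∧ p0) ⊢ ((p0 ∨ p1) ∧ p0)
  [∧I] p0 ⊢ ((p0 ∨ p1) ∧ p0)
    [∨I₁] p0 ⊢ (p0 ∨ p1)
      [Ax] p0 ⊢ p0
    [Ax] p0 ⊢ p0

Result: YES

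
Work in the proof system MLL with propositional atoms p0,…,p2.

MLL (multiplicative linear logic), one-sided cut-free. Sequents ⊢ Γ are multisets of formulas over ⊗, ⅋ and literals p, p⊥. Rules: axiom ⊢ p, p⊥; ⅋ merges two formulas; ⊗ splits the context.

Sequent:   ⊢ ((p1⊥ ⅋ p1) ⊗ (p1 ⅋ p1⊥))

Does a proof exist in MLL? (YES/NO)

Derivation (root first):
[⊗]  ⊢ ((p1⊥ ⅋ p1) ⊗ (p1 ⅋ p1⊥))
  [⅋]  ⊢ (p1⊥ ⅋ p1)
    [Ax]  ⊢ p1, p1⊥
  [⅋]  ⊢ (p1 ⅋ p1⊥)
    [Ax]  ⊢ p1, p1⊥

Result: YES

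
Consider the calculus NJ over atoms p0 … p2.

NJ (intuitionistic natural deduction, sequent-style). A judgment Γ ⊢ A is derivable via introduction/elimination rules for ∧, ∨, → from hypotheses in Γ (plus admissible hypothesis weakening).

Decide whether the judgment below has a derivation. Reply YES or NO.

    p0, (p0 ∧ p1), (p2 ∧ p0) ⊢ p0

Derivation trace:
[Wk] p0, (p0 ∧ p1), (p2 ∧ p0) ⊢ p0
  [Wk] p0, (p0 ∧ p1) ⊢ p0
    [Ax] p0 ⊢ p0

Result: YES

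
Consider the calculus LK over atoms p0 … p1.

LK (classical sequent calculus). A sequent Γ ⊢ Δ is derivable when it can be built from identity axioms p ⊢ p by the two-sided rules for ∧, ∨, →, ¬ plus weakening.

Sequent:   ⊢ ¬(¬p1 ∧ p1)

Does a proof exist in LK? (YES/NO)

Derivation trace:
[¬R]  ⊢ ¬(¬p1 ∧ p1)
  [∧L] (¬p1 ∧ p1) ⊢ 
    [¬L] p1, ¬p1 ⊢ 
      [Ax] p1 ⊢ p1

Result: YES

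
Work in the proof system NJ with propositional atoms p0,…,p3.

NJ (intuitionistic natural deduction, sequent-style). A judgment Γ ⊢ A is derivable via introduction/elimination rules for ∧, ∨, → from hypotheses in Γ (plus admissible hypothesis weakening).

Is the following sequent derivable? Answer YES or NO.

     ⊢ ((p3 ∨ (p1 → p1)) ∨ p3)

Proof tree:
[∨I₁]  ⊢ ((p3 ∨ (p1 → p1)) ∨ p3)
  [∨I₂]  ⊢ (p3 ∨ (p1 → p1))
    [→I]  ⊢ (p1 → p1)
      [Ax] p1 ⊢ p1

Result: YES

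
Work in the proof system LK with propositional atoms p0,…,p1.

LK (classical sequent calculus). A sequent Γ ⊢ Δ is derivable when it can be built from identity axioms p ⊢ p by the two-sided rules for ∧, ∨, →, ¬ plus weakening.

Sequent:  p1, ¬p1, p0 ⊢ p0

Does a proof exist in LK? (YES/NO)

Proof tree:
[WR] p1, ¬p1, p0 ⊢ p0
  [WL] p1, ¬p1, p0 ⊢ 
    [¬L] p1, ¬p1 ⊢ 
      [Ax] p1 ⊢ p1

Result: YES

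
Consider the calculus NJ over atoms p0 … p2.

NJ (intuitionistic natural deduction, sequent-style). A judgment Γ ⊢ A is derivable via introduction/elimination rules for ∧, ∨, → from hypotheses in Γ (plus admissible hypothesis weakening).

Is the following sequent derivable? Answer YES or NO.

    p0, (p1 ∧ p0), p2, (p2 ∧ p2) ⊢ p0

Proof tree:
[Wk] p0, (p1 ∧ p0), p2, (p2 ∧ p2) ⊢ p0
  [Wk] p0, (p1 ∧ p0), p2 ⊢ p0
    [Wk] p0, (p1 ∧ p0) ⊢ p0
      [Ax] p0 ⊢ p0

Result: YES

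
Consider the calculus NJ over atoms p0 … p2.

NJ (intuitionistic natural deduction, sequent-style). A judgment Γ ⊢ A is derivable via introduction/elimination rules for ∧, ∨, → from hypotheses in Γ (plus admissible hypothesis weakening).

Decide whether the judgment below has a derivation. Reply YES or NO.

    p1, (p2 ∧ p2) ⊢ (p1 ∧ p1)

Derivation trace:
[∧I] p1, (p2 ∧ p2) ⊢ (p1 ∧ p1)
  [Ax] p1 ⊢ p1
  [Wk] p1, (p2 ∧ p2) ⊢ p1
    [Ax] p1 ⊢ p1

Result: YES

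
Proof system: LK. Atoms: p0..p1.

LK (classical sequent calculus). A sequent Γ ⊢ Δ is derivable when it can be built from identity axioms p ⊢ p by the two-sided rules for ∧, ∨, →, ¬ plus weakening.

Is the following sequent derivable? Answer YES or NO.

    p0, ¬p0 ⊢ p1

Proof tree:
[WR] p0, ¬p0 ⊢ p1
  [¬L] p0, ¬p0 ⊢ 
    [Ax] p0 ⊢ p0

Result: YES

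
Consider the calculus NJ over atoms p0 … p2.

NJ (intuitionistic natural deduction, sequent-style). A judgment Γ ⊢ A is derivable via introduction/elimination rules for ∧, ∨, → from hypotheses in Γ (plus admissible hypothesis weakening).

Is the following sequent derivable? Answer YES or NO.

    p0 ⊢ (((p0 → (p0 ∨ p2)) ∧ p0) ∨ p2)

Proof tree:
[∨I₁] p0 ⊢ (((p0 → (p0 ∨ p2)) ∧ p0) ∨ p2)
  [∧I] p0 ⊢ ((p0 → (p0 ∨ p2)) ∧ p0)
    [→I]  ⊢ (p0 → (p0 ∨ p2))
      [∨I₁] p0 ⊢ (p0 ∨ p2)
        [Ax] p0 ⊢ p0
    [Ax] p0 ⊢ p0

Result: YES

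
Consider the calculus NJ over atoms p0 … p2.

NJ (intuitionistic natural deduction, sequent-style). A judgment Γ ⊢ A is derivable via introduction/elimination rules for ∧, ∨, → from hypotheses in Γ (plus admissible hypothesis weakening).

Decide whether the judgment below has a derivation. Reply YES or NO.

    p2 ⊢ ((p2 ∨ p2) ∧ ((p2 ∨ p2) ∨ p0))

Derivation trace:
[∧I] p2 ⊢ ((p2 ∨ p2) ∧ ((p2 ∨ p2) ∨ p0))
  [∨I₁] p2 ⊢ (p2 ∨ p2)
    [Ax] p2 ⊢ p2
  [∨I₁] p2 ⊢ ((p2 ∨ p2) ∨ p0)
    [∨I₁] p2 ⊢ (p2 ∨ p2)
      [Ax] p2 ⊢ p2

Result: YES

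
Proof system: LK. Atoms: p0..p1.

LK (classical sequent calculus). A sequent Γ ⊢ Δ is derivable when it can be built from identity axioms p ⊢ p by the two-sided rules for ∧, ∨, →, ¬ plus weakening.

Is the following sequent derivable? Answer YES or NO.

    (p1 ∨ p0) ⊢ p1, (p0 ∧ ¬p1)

Proof tree:
[∧R] (p1 ∨ p0) ⊢ p1, (p0 ∧ ¬p1)
  [∨L] (p1 ∨ p0) ⊢ p1, p0
    [Ax] p1 ⊢ p1
    [Ax] p0 ⊢ p0
  [¬R]  ⊢ p1, ¬p1
    [Ax] p1 ⊢ p1

Result: YES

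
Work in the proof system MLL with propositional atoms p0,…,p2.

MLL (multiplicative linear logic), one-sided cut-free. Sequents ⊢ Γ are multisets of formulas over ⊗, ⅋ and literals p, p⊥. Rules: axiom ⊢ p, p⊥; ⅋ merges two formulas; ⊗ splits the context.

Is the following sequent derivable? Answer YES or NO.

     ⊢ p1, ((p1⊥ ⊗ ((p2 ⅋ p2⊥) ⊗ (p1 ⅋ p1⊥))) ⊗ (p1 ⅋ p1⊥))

Proof tree:
[⊗]  ⊢ p1, ((p1⊥ ⊗ ((p2 ⅋ p2⊥) ⊗ (p1 ⅋ p1⊥))) ⊗ (p1 ⅋ p1⊥))
  [⊗]  ⊢ p1, (p1⊥ ⊗ ((p2 ⅋ p2⊥) ⊗ (p1 ⅋ p1⊥)))
    [Ax]  ⊢ p1, p1⊥
    [⊗]  ⊢ ((p2 ⅋ p2⊥) ⊗ (p1 ⅋ p1⊥))
      [⅋]  ⊢ (p2 ⅋ p2⊥)
        [Ax]  ⊢ p2, p2⊥
      [⅋]  ⊢ (p1 ⅋ p1⊥)
        [Ax]  ⊢ p1, p1⊥
  [⅋]  ⊢ (p1 ⅋ p1⊥)
    [Ax]  ⊢ p1, p1⊥

Result: YES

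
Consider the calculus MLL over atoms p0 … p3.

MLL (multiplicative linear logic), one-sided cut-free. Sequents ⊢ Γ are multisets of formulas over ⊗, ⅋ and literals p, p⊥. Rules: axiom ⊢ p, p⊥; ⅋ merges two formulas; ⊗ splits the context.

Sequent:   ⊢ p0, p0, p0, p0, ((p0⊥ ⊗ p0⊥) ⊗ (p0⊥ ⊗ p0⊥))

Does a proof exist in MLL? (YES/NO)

Derivation (root first):
[⊗]  ⊢ p0, p0, p0, p0, ((p0⊥ ⊗ p0⊥) ⊗ (p0⊥ ⊗ p0⊥))
  [⊗]  ⊢ p0, p0, (p0⊥ ⊗ p0⊥)
    [Ax]  ⊢ p0, p0⊥
    [Ax]  ⊢ p0, p0⊥
  [⊗]  ⊢ p0, p0, (p0⊥ ⊗ p0⊥)
    [Ax]  ⊢ p0, p0⊥
    [Ax]  ⊢ p0, p0⊥

Result: YES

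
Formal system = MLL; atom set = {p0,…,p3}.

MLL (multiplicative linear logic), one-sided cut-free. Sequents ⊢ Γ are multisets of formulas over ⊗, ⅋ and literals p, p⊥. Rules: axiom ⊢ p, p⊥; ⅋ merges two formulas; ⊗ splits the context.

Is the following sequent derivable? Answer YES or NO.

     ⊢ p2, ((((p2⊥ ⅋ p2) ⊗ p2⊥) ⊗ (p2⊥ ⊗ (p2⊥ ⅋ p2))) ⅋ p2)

Proof tree:
[⅋]  ⊢ p2, ((((p2⊥ ⅋ p2) ⊗ p2⊥) ⊗ (p2⊥ ⊗ (p2⊥ ⅋ p2))) ⅋ p2)
  [⊗]  ⊢ p2, p2, (((p2⊥ ⅋ p2) ⊗ p2⊥) ⊗ (p2⊥ ⊗ (p2⊥ ⅋ p2)))
    [⊗]  ⊢ p2, ((p2⊥ ⅋ p2) ⊗ p2⊥)
      [⅋]  ⊢ (p2⊥ ⅋ p2)
        [Ax]  ⊢ p2, p2⊥
      [Ax]  ⊢ p2, p2⊥
    [⊗]  ⊢ p2, (p2⊥ ⊗ (p2⊥ ⅋ p2))
      [Ax]  ⊢ p2, p2⊥
      [⅋]  ⊢ (p2⊥ ⅋ p2)
        [Ax]  ⊢ p2, p2⊥

Result: YES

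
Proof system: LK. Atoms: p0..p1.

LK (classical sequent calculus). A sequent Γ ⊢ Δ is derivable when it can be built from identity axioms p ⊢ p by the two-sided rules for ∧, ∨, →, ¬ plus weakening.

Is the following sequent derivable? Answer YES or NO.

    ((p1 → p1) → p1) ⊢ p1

Derivation (root first):
[→L] ((p1 → p1) → p1) ⊢ p1
  [→R]  ⊢ (p1 → p1)
    [Ax] p1 ⊢ p1
  [Ax] p1 ⊢ p1

Result: YES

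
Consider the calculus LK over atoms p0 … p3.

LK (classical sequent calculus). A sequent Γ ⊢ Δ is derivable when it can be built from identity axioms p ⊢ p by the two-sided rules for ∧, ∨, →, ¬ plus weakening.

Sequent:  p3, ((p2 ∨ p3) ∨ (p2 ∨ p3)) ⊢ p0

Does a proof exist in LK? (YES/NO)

Truth-table refutation:
  v=0000: Γ:[p3=F, ((p2 ∨ p3) ∨ (p2 ∨ p3))=F] Δ:[p0=F] refutes=False
  v=0001: Γ:[p3=T, ((p2 ∨ p3) ∨ (p2 ∨ p3))=T] Δ:[p0=F] refutes=True  ← countermodel

Result: NO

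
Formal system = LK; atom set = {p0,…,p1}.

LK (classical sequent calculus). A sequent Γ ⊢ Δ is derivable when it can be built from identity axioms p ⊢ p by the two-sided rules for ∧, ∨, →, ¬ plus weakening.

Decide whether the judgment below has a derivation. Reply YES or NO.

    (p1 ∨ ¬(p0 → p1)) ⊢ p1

Truth-table refutation:
  v=00: Γ:[(p1 ∨ ¬(p0 → p1))=F] Δ:[p1=F] refutes=False
  v=01: Γ:[(p1 ∨ ¬(p0 → p1))=T] Δ:[p1=T] refutes=False
  v=10: Γ:[(p1 ∨ ¬(p0 → p1))=T] Δ:[p1=F] refutes=True  ← countermodel

Result: NO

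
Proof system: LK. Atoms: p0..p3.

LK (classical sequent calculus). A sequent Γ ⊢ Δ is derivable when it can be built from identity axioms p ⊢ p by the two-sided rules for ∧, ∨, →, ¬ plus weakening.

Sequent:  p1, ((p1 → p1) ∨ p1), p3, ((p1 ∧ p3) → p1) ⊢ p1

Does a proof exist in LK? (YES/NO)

Proof tree:
[→L] p1, ((p1 → p1) ∨ p1), p3, ((p1 ∧ p3) → p1) ⊢ p1
  [∧R] p1, ((p1 → p1) ∨ p1), p3 ⊢ (p1 ∧ p3)
    [∨L] p1, ((p1 → p1) ∨ p1) ⊢ p1
      [→L] p1, (p1 → p1) ⊢ p1
        [Ax] p1 ⊢ p1
        [Ax] p1 ⊢ p1
      [Ax] p1 ⊢ p1
    [Ax] p3 ⊢ p3
  [WL] p1, ((p1 → p1) ∨ p1), p1 ⊢ p1
    [∨L] p1, ((p1 → p1) ∨ p1) ⊢ p1
      [→L] p1, (p1 → p1) ⊢ p1
        [Ax] p1 ⊢ p1
        [Ax] p1 ⊢ p1
      [Ax] p1 ⊢ p1

Result: YES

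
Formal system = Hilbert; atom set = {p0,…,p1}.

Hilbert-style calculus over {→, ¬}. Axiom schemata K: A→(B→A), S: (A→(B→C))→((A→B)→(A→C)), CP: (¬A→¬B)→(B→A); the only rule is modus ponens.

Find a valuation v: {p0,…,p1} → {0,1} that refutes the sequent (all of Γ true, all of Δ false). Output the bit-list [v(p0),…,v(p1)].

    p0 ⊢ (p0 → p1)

Enumerate valuations to refute Γ ⊢ Δ:
  v=00: Γ:[p0=F] Δ:[(p0 → p1)=T] refutes=False
  v=01: Γ:[p0=F] Δ:[(p0 → p1)=T] refutes=False
  v=10: Γ:[p0=T] Δ:[(p0 → p1)=F] refutes=True  ← countermodel

Result: [1, 0]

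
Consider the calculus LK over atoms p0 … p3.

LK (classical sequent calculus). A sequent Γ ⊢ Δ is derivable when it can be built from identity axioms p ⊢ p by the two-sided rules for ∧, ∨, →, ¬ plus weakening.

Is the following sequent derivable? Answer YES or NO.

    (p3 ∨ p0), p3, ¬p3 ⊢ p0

Derivation trace:
[¬L] (p3 ∨ p0), p3, ¬p3 ⊢ p0
  [WL] (p3 ∨ p0), p3 ⊢ p3, p0
    [∨L] (p3 ∨ p0) ⊢ p3, p0
      [Ax] p3 ⊢ p3
      [Ax] p0 ⊢ p0

Result: YES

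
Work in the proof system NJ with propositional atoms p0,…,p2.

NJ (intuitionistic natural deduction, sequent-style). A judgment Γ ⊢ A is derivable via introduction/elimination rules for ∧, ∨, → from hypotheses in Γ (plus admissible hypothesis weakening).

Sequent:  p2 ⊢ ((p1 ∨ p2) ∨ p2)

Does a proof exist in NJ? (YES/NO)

Proof tree:
[∨I₁] p2 ⊢ ((p1 ∨ p2) ∨ p2)
  [∨I₂] p2 ⊢ (p1 ∨ p2)
    [Ax] p2 ⊢ p2

Result: YES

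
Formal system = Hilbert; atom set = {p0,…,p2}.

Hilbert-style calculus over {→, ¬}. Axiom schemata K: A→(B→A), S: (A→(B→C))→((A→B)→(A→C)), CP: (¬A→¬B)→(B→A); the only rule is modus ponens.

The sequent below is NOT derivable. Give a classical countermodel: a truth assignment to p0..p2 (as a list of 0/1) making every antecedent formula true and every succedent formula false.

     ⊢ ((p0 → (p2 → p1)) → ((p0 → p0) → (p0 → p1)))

Search for a countermodel by truth-table:
  v=000: Γ:[] Δ:[((p0 → (p2 → p1)) → ((p0 → p0) → (p0 → p1)))=T] refutes=False
  v=001: Γ:[] Δ:[((p0 → (p2 → p1)) → ((p0 → p0) → (p0 → p1)))=T] refutes=False
  v=010: Γ:[] Δ:[((p0 → (p2 → p1)) → ((p0 → p0) → (p0 → p1)))=T] refutes=False
  v=011: Γ:[] Δ:[((p0 → (p2 → p1)) → ((p0 → p0) → (p0 → p1)))=T] refutes=False
  v=100: Γ:[] Δ:[((p0 → (p2 → p1)) → ((p0 → p0) → (p0 → p1)))=F] refutes=True  ← countermodel

Result: [1, 0, 0]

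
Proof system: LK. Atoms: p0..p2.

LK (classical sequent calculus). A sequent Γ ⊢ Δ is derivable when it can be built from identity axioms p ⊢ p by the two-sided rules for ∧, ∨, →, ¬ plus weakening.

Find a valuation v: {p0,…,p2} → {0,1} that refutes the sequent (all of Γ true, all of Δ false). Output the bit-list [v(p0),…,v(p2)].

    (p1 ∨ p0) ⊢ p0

Truth-table refutation:
  v=000: Γ:[(p1 ∨ p0)=F] Δ:[p0=F] refutes=False
  v=001: Γ:[(p1 ∨ p0)=F] Δ:[p0=F] refutes=False
  v=010: Γ:[(p1 ∨ p0)=T] Δ:[p0=F] refutes=True  ← countermodel

Result: [0, 1, 0]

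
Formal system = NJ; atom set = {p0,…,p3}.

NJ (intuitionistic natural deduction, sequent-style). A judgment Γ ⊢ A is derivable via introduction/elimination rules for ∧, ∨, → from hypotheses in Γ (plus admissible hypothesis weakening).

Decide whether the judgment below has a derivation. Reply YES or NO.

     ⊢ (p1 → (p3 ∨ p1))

Derivation (root first):
[→I]  ⊢ (p1 → (p3 ∨ p1))
  [∨I₂] p1 ⊢ (p3 ∨ p1)
    [Ax] p1 ⊢ p1

Result: YES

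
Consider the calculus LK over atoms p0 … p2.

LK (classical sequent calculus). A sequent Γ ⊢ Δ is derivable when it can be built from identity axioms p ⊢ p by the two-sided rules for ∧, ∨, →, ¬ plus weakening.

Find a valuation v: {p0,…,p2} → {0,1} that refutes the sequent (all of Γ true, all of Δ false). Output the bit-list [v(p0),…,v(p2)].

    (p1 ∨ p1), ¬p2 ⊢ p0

Truth-table refutation:
  v=000: Γ:[(p1 ∨ p1)=F, ¬p2=T] Δ:[p0=F] refutes=False
  v=001: Γ:[(p1 ∨ p1)=F, ¬p2=F] Δ:[p0=F] refutes=False
  v=010: Γ:[(p1 ∨ p1)=T, ¬p2=T] Δ:[p0=F] refutes=True  ← countermodel

Result: [0, 1, 0]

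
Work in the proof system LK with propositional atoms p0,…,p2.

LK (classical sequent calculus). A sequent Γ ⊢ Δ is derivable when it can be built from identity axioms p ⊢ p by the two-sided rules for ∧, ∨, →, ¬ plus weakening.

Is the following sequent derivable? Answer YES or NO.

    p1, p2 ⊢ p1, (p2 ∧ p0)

Proof tree:
[∧R] p1, p2 ⊢ p1, (p2 ∧ p0)
  [Ax] p2 ⊢ p2
  [WR] p1 ⊢ p1, p0
    [Ax] p1 ⊢ p1

Result: YES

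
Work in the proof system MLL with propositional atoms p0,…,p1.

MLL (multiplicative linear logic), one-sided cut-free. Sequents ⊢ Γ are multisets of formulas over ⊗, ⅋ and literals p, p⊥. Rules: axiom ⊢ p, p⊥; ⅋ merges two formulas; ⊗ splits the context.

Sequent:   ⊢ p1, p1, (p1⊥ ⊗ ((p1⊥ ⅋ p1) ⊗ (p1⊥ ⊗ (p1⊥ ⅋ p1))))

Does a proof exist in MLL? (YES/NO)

Proof tree:
[⊗]  ⊢ p1, p1, (p1⊥ ⊗ ((p1⊥ ⅋ p1) ⊗ (p1⊥ ⊗ (p1⊥ ⅋ p1))))
  [Ax]  ⊢ p1, p1⊥
  [⊗]  ⊢ p1, ((p1⊥ ⅋ p1) ⊗ (p1⊥ ⊗ (p1⊥ ⅋ p1)))
    [⅋]  ⊢ (p1⊥ ⅋ p1)
      [Ax]  ⊢ p1, p1⊥
    [⊗]  ⊢ p1, (p1⊥ ⊗ (p1⊥ ⅋ p1))
      [Ax]  ⊢ p1, p1⊥
      [⅋]  ⊢ (p1⊥ ⅋ p1)
        [Ax]  ⊢ p1, p1⊥

Result: YES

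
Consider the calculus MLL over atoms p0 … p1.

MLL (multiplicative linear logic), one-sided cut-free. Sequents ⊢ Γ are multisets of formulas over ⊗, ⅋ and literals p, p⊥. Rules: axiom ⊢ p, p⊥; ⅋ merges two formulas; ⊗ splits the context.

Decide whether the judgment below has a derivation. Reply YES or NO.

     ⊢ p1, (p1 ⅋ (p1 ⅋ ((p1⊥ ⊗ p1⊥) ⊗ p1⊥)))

Proof tree:
[⅋]  ⊢ p1, (p1 ⅋ (p1 ⅋ ((p1⊥ ⊗ p1⊥) ⊗ p1⊥)))
  [⅋]  ⊢ p1, p1, (p1 ⅋ ((p1⊥ ⊗ p1⊥) ⊗ p1⊥))
    [⊗]  ⊢ p1, p1, p1, ((p1⊥ ⊗ p1⊥) ⊗ p1⊥)
      [⊗]  ⊢ p1, p1, (p1⊥ ⊗ p1⊥)
        [Ax]  ⊢ p1, p1⊥
        [Ax]  ⊢ p1, p1⊥
      [Ax]  ⊢ p1, p1⊥

Result: YES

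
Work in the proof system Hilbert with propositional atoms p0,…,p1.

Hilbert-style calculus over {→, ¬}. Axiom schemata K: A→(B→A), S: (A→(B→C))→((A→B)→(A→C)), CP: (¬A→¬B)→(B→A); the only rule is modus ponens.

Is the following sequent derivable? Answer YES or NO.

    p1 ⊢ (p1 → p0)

Search for a countermodel by truth-table:
  v=00: Γ:[p1=F] Δ:[(p1 → p0)=T] refutes=False
  v=01: Γ:[p1=T] Δ:[(p1 → p0)=F] refutes=True  ← countermodel

Result: NO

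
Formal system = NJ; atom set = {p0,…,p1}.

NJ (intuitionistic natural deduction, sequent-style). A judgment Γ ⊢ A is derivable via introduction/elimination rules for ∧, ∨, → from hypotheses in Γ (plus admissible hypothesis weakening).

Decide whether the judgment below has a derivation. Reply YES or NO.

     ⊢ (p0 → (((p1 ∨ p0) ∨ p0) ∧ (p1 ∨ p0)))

Derivation (root first):
[→I]  ⊢ (p0 → (((p1 ∨ p0) ∨ p0) ∧ (p1 ∨ p0)))
  [∧I] p0 ⊢ (((p1 ∨ p0) ∨ p0) ∧ (p1 ∨ p0))
    [∨I₁] p0 ⊢ ((p1 ∨ p0) ∨ p0)
      [∨I₂] p0 ⊢ (p1 ∨ p0)
        [Ax] p0 ⊢ p0
    [∨I₂] p0 ⊢ (p1 ∨ p0)
      [Ax] p0 ⊢ p0

Result: YES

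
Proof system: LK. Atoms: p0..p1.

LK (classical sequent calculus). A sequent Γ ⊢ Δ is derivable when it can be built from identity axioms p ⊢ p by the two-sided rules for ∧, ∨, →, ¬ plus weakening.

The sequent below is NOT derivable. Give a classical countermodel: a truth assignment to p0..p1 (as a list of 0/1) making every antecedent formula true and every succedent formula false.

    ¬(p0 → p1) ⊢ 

Search for a countermodel by truth-table:
  v=00: Γ:[¬(p0 → p1)=F] Δ:[] refutes=False
  v=01: Γ:[¬(p0 → p1)=F] Δ:[] refutes=False
  v=10: Γ:[¬(p0 → p1)=T] Δ:[] refutes=True  ← countermodel

Result: [1, 0]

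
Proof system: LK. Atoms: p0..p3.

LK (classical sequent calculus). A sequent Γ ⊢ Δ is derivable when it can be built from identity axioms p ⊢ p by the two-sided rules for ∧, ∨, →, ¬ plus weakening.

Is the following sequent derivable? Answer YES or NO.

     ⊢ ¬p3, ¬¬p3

Derivation trace:
[¬R]  ⊢ ¬p3, ¬¬p3
  [¬L] ¬p3 ⊢ ¬p3
    [¬R]  ⊢ p3, ¬p3
      [Ax] p3 ⊢ p3

Result: YES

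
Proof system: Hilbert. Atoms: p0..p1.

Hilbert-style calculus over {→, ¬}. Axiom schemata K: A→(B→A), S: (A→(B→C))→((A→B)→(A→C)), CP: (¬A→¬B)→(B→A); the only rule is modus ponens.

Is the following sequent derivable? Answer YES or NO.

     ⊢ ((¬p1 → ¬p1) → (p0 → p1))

Search for a countermodel by truth-table:
  v=00: Γ:[] Δ:[((¬p1 → ¬p1) → (p0 → p1))=T] refutes=False
  v=01: Γ:[] Δ:[((¬p1 → ¬p1) → (p0 → p1))=T] refutes=False
  v=10: Γ:[] Δ:[((¬p1 → ¬p1) → (p0 → p1))=F] refutes=True  ← countermodel

Result: NO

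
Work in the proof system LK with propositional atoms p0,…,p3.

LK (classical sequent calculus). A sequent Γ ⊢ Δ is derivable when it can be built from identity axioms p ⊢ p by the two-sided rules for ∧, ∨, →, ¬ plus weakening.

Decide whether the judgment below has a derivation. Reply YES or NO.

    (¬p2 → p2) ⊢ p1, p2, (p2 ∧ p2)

Derivation (root first):
[→L] (¬p2 → p2) ⊢ p1, p2, (p2 ∧ p2)
  [¬R]  ⊢ (p2 ∧ p2), p1, ¬p2
    [WR] p2 ⊢ (p2 ∧ p2), p1
      [∧R] p2 ⊢ (p2 ∧ p2)
        [Ax] p2 ⊢ p2
        [Ax] p2 ⊢ p2
  [WR] p2 ⊢ p2, p2
    [Ax] p2 ⊢ p2

Result: YES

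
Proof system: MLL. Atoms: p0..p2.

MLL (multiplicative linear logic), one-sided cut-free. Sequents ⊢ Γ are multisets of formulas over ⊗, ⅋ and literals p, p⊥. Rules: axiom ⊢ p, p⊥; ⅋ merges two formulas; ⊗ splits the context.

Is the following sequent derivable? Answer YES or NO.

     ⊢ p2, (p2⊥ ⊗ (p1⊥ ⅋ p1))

Proof tree:
[⊗]  ⊢ p2, (p2⊥ ⊗ (p1⊥ ⅋ p1))
  [Ax]  ⊢ p2, p2⊥
  [⅋]  ⊢ (p1⊥ ⅋ p1)
    [Ax]  ⊢ p1, p1⊥

Result: YES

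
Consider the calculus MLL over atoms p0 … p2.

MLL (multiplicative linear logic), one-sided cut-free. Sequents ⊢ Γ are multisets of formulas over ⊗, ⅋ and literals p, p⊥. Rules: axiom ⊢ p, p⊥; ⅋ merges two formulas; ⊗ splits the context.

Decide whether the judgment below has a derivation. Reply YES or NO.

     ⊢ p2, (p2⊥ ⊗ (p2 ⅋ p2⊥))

Derivation (root first):
[⊗]  ⊢ p2, (p2⊥ ⊗ (p2 ⅋ p2⊥))
  [Ax]  ⊢ p2, p2⊥
  [⅋]  ⊢ (p2 ⅋ p2⊥)
    [Ax]  ⊢ p2, p2⊥

Result: YES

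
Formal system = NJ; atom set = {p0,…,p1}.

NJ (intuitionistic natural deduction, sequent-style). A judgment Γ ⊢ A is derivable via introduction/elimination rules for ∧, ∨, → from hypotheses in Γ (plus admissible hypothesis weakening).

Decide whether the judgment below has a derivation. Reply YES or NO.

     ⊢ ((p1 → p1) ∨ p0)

Proof tree:
[∨I₁]  ⊢ ((p1 → p1) ∨ p0)
  [→I]  ⊢ (p1 → p1)
    [Ax] p1 ⊢ p1

Result: YES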